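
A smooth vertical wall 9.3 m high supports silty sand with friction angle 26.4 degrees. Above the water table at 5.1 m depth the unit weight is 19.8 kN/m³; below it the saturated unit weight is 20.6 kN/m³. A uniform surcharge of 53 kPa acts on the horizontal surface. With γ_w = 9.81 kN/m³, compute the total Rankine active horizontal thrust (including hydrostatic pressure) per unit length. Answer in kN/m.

575 kN/m

K_a = tan²(45° − φ/2) = 0.3844.
γ' = 20.6 − 9.81 = 10.79 kN/m³. h₂ = H − d_w = 4.2 m.
σ'_h: at surface K_a·q = 20.37; at WT K_a(q+γd_w) = 59.19; at base K_a(q+γd_w+γ'h₂) = 76.62 kPa.
P₁ = ½(20.37+59.19)×5.1 = 202.9; P₂ = ½(59.19+76.62)×4.2 = 285.2; P_w = ½γ_w h₂² = 86.52.
Total = 202.9+285.2+86.52 = 574.6 kN/m.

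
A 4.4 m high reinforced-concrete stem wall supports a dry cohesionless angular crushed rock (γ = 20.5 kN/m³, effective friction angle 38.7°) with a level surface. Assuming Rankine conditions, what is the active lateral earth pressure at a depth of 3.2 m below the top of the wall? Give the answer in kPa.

K_a = (1 − sin φ)/(1 + sin φ) = 0.2306.
σ_h = K_a γ z = 0.2306 × 20.5 × 3.2 = 15.13 kPa.

15.1 kPa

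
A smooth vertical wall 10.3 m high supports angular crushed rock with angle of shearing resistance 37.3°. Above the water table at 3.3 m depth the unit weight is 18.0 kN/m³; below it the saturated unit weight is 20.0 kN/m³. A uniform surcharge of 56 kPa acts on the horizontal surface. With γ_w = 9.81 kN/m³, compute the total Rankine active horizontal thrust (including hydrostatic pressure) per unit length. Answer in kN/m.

569 kN/m

K_a = tan²(45° − φ/2) = 0.2453.
γ' = 20.0 − 9.81 = 10.19 kN/m³. h₂ = H − d_w = 7.0 m.
σ'_h: at surface K_a·q = 13.74; at WT K_a(q+γd_w) = 28.31; at base K_a(q+γd_w+γ'h₂) = 45.81 kPa.
P₁ = ½(13.74+28.31)×3.3 = 69.38; P₂ = ½(28.31+45.81)×7.0 = 259.4; P_w = ½γ_w h₂² = 240.3.
Total = 69.38+259.4+240.3 = 569.2 kN/m.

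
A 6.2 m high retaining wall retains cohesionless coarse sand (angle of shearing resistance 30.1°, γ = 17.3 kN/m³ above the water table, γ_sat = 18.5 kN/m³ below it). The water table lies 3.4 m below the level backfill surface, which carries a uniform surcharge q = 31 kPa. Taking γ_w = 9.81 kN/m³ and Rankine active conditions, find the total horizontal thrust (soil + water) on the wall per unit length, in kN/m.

201 kN/m

K_a = tan²(45° − φ/2) = 0.3320.
γ' = 18.5 − 9.81 = 8.690 kN/m³. h₂ = H − d_w = 2.8 m.
σ'_h: at surface K_a·q = 10.29; at WT K_a(q+γd_w) = 29.82; at base K_a(q+γd_w+γ'h₂) = 37.90 kPa.
P₁ = ½(10.29+29.82)×3.4 = 68.19; P₂ = ½(29.82+37.90)×2.8 = 94.80; P_w = ½γ_w h₂² = 38.46.
Total = 68.19+94.80+38.46 = 201.4 kN/m.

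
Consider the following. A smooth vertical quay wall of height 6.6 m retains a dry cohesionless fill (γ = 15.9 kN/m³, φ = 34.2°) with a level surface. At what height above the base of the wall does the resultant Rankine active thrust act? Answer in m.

2.20 m

K_a = 0.2803.
The pressure distribution is triangular, so the resultant acts at H/3 above the base = 6.6/3 = 2.200 m.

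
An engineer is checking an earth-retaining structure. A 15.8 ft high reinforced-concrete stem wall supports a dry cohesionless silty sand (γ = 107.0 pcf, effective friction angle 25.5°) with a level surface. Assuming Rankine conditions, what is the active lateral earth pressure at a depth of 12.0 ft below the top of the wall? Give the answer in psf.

K_a = (1 − sin φ)/(1 + sin φ) = 0.3981.
σ_h = K_a γ z = 0.3981 × 107.0 × 12.0 = 511.2 psf.

511 psf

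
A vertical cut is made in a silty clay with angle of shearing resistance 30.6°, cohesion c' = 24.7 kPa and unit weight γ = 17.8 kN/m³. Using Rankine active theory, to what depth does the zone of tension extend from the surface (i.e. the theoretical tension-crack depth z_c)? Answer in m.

4.87 m

K_a = tan²(45° − 30.6°/2) = 0.3253; √K_a = 0.5704.
The active pressure is zero where K_a γ z = 2c√K_a, so z_c = 2c/(γ√K_a) = 2×24.7/(17.8×0.5704) = 4.866 m.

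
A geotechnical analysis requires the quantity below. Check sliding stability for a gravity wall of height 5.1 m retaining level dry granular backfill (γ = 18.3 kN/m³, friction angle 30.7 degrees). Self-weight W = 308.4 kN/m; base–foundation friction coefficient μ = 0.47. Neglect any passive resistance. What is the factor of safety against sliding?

K_a = tan²(45° − 30.7°/2) = 0.3240.
P_a = ½K_aγH² = 0.5×0.3240×18.3×5.1² = 77.12 kN/m, acting at H/3 = 1.700 m above the base.
FS_sliding = μW / P_a = 0.47×308.4 / 77.12 = 1.880.

1.88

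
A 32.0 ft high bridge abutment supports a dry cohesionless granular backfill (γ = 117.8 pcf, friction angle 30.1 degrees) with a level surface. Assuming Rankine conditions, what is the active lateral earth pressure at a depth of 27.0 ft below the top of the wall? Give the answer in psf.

K_a = (1 − sin φ)/(1 + sin φ) = 0.3320.
σ_h = K_a γ z = 0.3320 × 117.8 × 27.0 = 1056 psf.

1060 psf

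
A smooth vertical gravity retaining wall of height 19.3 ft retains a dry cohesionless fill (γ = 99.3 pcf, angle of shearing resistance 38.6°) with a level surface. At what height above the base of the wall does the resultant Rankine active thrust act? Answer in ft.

6.43 ft

K_a = 0.2316.
The pressure distribution is triangular, so the resultant acts at H/3 above the base = 19.3/3 = 6.433 ft.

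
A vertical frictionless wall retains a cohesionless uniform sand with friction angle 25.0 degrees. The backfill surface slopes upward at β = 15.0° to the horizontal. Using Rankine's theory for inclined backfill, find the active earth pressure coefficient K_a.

0.469

K_a = cos β · (cos β − √(cos²β − cos²φ)) / (cos β + √(cos²β − cos²φ)).
cos β = 0.9659, cos φ = 0.9063, √(cos²β − cos²φ) = 0.3341.
K_a = 0.9659 × (0.9659 − 0.3341)/(0.9659 + 0.3341) = 0.4695.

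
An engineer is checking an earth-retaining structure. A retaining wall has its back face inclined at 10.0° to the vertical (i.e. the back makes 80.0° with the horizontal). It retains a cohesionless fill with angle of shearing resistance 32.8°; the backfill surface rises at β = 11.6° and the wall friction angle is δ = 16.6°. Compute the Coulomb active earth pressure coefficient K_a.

0.406

K_a = sin²(α+φ) / [sin²α · sin(α−δ) · (1 + √{sin(φ+δ)sin(φ−β) / (sin(α−δ)sin(α+β))})²].
With α = 80.0°, φ = 32.8°, δ = 16.6°, β = 11.6°: K_a = 0.4057.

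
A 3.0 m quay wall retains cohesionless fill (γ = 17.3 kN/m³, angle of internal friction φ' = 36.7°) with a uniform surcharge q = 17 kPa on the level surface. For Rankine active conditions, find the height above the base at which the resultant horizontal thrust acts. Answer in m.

1.20 m

K_a = 0.2519.
Triangular part P₁ = ½K_aγH² = 19.61 at H/3 = 1.000 m; rectangular part P₂ = K_a q H = 12.84 at H/2 = 1.500 m.
ȳ = (P₁·1.000 + P₂·1.500)/(P₁+P₂) = 1.198 m.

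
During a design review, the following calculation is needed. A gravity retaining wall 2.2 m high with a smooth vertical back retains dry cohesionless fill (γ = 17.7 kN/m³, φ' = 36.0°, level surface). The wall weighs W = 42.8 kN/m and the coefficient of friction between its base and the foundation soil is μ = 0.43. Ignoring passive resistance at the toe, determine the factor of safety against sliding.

K_a = tan²(45° − 36.0°/2) = 0.2596.
P_a = ½K_aγH² = 0.5×0.2596×17.7×2.2² = 11.12 kN/m, acting at H/3 = 0.7333 m above the base.
FS_sliding = μW / P_a = 0.43×42.8 / 11.12 = 1.655.

1.65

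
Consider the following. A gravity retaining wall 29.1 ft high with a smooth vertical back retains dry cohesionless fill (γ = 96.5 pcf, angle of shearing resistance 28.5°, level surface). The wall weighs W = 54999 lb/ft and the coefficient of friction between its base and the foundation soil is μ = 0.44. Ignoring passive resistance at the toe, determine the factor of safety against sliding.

1.67

K_a = tan²(45° − 28.5°/2) = 0.3540.
P_a = ½K_aγH² = 0.5×0.3540×96.5×29.1² = 14460 lb/ft, acting at H/3 = 9.700 ft above the base.
FS_sliding = μW / P_a = 0.44×54999 / 14460 = 1.673.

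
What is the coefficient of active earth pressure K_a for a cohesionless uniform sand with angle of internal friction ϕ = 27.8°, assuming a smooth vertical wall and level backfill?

0.364

K_a = (1 − sin φ)/(1 + sin φ) = (1 − sin 27.8°)/(1 + sin 27.8°) = 0.3639.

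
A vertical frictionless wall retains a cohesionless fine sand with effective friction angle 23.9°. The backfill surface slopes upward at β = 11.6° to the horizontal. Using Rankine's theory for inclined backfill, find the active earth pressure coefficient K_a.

K_a = cos β · (cos β − √(cos²β − cos²φ)) / (cos β + √(cos²β − cos²φ)).
cos β = 0.9796, cos φ = 0.9143, √(cos²β − cos²φ) = 0.3517.
K_a = 0.9796 × (0.9796 − 0.3517)/(0.9796 + 0.3517) = 0.4620.

0.462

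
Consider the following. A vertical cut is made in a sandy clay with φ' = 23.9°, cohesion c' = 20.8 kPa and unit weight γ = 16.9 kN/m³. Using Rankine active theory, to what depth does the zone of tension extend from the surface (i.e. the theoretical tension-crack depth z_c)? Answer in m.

K_a = tan²(45° − 23.9°/2) = 0.4233; √K_a = 0.6506.
The active pressure is zero where K_a γ z = 2c√K_a, so z_c = 2c/(γ√K_a) = 2×20.8/(16.9×0.6506) = 3.783 m.

3.78 m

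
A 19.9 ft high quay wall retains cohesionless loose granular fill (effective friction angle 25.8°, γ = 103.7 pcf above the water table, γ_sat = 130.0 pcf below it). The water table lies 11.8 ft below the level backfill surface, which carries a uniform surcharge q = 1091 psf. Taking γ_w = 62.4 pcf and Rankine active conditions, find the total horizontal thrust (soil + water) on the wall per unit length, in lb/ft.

K_a = tan²(45° − φ/2) = 0.3935.
γ' = 130.0 − 62.4 = 67.60 pcf. h₂ = H − d_w = 8.1 ft.
σ'_h: at surface K_a·q = 429.3; at WT K_a(q+γd_w) = 910.8; at base K_a(q+γd_w+γ'h₂) = 1126 psf.
P₁ = ½(429.3+910.8)×11.8 = 7907; P₂ = ½(910.8+1126)×8.1 = 8250; P_w = ½γ_w h₂² = 2047.
Total = 7907+8250+2047 = 18200 lb/ft.

18200 lb/ft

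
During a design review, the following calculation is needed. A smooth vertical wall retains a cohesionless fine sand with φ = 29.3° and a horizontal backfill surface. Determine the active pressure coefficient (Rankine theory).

0.343

K_a = tan²(45° − φ/2) = tan²(30.35°) = 0.3428.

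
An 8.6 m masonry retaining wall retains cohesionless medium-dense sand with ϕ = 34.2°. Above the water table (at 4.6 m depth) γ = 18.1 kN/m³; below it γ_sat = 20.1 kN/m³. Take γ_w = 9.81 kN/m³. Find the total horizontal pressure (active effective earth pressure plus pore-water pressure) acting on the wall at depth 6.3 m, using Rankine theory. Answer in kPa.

K_a = (1 − sin φ)/(1 + sin φ) = 0.2803.
γ' = 20.1 − 9.81 = 10.29 kN/m³.
Effective vertical stress at 6.3 m: σ'_v = 18.1×4.6 + 10.29×1.70 = 100.8 kPa.
σ'_h = K_a σ'_v = 0.2803 × 100.8 = 28.25 kPa; u = γ_w × 1.70 = 16.68 kPa.
Total σ_h = 28.25 + 16.68 = 44.92 kPa.

44.9 kPa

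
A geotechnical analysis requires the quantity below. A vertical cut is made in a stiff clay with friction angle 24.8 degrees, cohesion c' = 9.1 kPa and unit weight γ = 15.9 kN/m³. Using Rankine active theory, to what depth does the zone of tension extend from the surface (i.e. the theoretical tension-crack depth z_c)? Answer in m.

K_a = tan²(45° − 24.8°/2) = 0.4090; √K_a = 0.6395.
The active pressure is zero where K_a γ z = 2c√K_a, so z_c = 2c/(γ√K_a) = 2×9.1/(15.9×0.6395) = 1.790 m.

1.79 m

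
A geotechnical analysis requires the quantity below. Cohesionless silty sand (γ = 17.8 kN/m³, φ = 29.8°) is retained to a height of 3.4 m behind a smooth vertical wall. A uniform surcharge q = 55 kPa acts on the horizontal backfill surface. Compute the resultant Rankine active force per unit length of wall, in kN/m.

97.4 kN/m

K_a = tan²(45° − φ/2) = 0.3360.
Soil triangle: ½ K_a γ H² = 0.5×0.3360×17.8×3.4² = 34.57 kN/m.
Surcharge rectangle: K_a q H = 0.3360×55×3.4 = 62.84 kN/m.
Total = 34.57 + 62.84 = 97.41 kN/m.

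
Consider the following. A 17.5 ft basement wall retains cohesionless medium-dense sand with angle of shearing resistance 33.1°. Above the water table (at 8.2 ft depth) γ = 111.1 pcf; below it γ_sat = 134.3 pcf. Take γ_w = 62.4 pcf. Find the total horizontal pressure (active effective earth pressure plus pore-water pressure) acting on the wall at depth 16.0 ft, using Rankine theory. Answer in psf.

K_a = (1 − sin φ)/(1 + sin φ) = 0.2936.
γ' = 134.3 − 62.4 = 71.90 pcf.
Effective vertical stress at 16.0 ft: σ'_v = 111.1×8.2 + 71.90×7.80 = 1472 psf.
σ'_h = K_a σ'_v = 0.2936 × 1472 = 432.1 psf; u = γ_w × 7.80 = 486.7 psf.
Total σ_h = 432.1 + 486.7 = 918.8 psf.

919 psf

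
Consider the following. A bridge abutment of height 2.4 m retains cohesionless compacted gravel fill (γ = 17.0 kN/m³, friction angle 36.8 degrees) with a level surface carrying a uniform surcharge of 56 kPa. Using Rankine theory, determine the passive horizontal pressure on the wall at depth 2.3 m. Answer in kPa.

379 kPa

K_p = (1 + sin φ)/(1 − sin φ) = 3.988.
σ_v = γz + q = 17.0 × 2.3 + 56 = 95.10 kPa.
σ_h = K_p σ_v = 3.988 × 95.10 = 379.2 kPa.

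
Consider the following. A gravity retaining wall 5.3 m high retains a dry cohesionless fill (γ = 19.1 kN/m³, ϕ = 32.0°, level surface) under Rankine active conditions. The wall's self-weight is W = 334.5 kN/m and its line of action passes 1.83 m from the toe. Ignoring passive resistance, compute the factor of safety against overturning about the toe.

4.20

K_a = tan²(45° − 32.0°/2) = 0.3073.
P_a = ½K_aγH² = 0.5×0.3073×19.1×5.3² = 82.43 kN/m, acting at H/3 = 1.767 m above the base.
Overturning moment M_o = P_a × H/3 = 82.43 × 1.767 = 145.6.
Resisting moment M_r = W × 1.83 = 334.5 × 1.83 = 612.1.
FS_overturning = M_r/M_o = 612.1/145.6 = 4.204.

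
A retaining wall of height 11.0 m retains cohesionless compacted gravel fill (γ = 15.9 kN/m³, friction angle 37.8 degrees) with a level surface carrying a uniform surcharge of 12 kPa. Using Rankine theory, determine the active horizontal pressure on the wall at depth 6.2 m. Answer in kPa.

26.5 kPa

K_a = (1 − sin φ)/(1 + sin φ) = 0.2400.
σ_v = γz + q = 15.9 × 6.2 + 12 = 110.6 kPa.
σ_h = K_a σ_v = 0.2400 × 110.6 = 26.54 kPa.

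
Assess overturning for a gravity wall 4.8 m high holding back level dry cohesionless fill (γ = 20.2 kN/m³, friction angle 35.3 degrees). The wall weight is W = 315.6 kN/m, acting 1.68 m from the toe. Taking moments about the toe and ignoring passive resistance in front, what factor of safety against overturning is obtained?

5.32

K_a = tan²(45° − 35.3°/2) = 0.2675.
P_a = ½K_aγH² = 0.5×0.2675×20.2×4.8² = 62.26 kN/m, acting at H/3 = 1.600 m above the base.
Overturning moment M_o = P_a × H/3 = 62.26 × 1.600 = 99.61.
Resisting moment M_r = W × 1.68 = 315.6 × 1.68 = 530.2.
FS_overturning = M_r/M_o = 530.2/99.61 = 5.323.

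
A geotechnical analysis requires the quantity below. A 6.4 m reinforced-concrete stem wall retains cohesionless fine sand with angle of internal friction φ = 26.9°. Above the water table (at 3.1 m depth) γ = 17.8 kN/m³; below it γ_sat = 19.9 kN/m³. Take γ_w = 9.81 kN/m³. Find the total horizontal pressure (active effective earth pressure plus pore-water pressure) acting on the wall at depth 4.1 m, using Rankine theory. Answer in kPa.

34.4 kPa

K_a = (1 − sin φ)/(1 + sin φ) = 0.3770.
γ' = 19.9 − 9.81 = 10.09 kN/m³.
Effective vertical stress at 4.1 m: σ'_v = 17.8×3.1 + 10.09×1.000 = 65.27 kPa.
σ'_h = K_a σ'_v = 0.3770 × 65.27 = 24.61 kPa; u = γ_w × 1.000 = 9.810 kPa.
Total σ_h = 24.61 + 9.810 = 34.42 kPa.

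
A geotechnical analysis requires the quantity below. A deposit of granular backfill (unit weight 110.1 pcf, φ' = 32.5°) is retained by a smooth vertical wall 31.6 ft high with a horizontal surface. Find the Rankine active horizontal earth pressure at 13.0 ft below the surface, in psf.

431 psf

K_a = (1 − sin φ)/(1 + sin φ) = 0.3010.
σ_h = K_a γ z = 0.3010 × 110.1 × 13.0 = 430.8 psf.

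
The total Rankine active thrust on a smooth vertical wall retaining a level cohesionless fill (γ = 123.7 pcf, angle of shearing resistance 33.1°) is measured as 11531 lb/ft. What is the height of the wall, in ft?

K_a = 0.2936. P_a = ½ K_a γ H² ⇒ H = √(2P_a/(K_a γ)).
H = √(2×11531/(0.2936×123.7)) = 25.20 ft.

25.2 ft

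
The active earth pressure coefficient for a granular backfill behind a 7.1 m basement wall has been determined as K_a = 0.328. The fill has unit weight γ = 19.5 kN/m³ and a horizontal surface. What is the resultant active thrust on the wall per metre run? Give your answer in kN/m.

P = ½ K_a γ H² = 0.5 × 0.328 × 19.5 × 7.1² = 161.2 kN/m.

161 kN/m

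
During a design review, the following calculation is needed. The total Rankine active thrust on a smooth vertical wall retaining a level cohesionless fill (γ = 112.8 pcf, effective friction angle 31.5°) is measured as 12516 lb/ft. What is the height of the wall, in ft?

26.6 ft

K_a = 0.3136. P_a = ½ K_a γ H² ⇒ H = √(2P_a/(K_a γ)).
H = √(2×12516/(0.3136×112.8)) = 26.60 ft.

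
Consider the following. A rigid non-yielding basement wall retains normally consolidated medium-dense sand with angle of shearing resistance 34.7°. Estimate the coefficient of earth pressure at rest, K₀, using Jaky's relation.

K₀ = 1 − sin φ' = 1 − sin 34.7° = 0.4307.

0.431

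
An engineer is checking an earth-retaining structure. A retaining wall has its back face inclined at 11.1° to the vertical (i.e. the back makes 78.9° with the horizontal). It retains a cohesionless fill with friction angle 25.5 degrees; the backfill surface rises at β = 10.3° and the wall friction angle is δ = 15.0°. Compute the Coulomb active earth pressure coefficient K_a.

0.527

K_a = sin²(α+φ) / [sin²α · sin(α−δ) · (1 + √{sin(φ+δ)sin(φ−β) / (sin(α−δ)sin(α+β))})²].
With α = 78.9°, φ = 25.5°, δ = 15.0°, β = 10.3°: K_a = 0.5265.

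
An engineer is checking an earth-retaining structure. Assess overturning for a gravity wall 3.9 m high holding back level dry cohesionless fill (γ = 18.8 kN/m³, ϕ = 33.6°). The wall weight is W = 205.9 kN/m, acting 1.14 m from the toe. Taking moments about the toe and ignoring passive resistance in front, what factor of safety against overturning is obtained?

4.39

K_a = tan²(45° − 33.6°/2) = 0.2875.
P_a = ½K_aγH² = 0.5×0.2875×18.8×3.9² = 41.11 kN/m, acting at H/3 = 1.300 m above the base.
Overturning moment M_o = P_a × H/3 = 41.11 × 1.300 = 53.44.
Resisting moment M_r = W × 1.14 = 205.9 × 1.14 = 234.7.
FS_overturning = M_r/M_o = 234.7/53.44 = 4.393.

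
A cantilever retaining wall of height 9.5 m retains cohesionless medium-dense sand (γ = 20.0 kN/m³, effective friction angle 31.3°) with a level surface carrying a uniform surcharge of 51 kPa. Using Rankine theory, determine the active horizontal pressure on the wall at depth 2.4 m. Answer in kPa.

31.3 kPa

K_a = (1 − sin φ)/(1 + sin φ) = 0.3162.
σ_v = γz + q = 20.0 × 2.4 + 51 = 99.00 kPa.
σ_h = K_a σ_v = 0.3162 × 99.00 = 31.30 kPa.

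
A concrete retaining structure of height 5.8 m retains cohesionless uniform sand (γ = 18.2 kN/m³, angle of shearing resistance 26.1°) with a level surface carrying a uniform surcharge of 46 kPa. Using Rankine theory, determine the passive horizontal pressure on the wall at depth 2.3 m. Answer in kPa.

K_p = (1 + sin φ)/(1 − sin φ) = 2.571.
σ_v = γz + q = 18.2 × 2.3 + 46 = 87.86 kPa.
σ_h = K_p σ_v = 2.571 × 87.86 = 225.9 kPa.

226 kPa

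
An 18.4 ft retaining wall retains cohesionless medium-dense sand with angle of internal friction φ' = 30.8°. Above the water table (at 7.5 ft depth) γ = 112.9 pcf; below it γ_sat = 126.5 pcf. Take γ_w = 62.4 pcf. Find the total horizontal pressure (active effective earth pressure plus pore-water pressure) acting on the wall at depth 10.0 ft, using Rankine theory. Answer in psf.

481 psf

K_a = (1 − sin φ)/(1 + sin φ) = 0.3227.
γ' = 126.5 − 62.4 = 64.10 pcf.
Effective vertical stress at 10.0 ft: σ'_v = 112.9×7.5 + 64.10×2.50 = 1007 psf.
σ'_h = K_a σ'_v = 0.3227 × 1007 = 325.0 psf; u = γ_w × 2.50 = 156.0 psf.
Total σ_h = 325.0 + 156.0 = 481.0 psf.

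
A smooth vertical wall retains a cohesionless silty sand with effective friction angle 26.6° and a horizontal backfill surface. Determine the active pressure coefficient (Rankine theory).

0.381

K_a = tan²(45° − φ/2) = tan²(31.70°) = 0.3814.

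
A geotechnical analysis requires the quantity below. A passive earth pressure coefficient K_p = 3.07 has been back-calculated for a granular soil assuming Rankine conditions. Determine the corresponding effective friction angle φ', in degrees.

30.6°

K_p = (1+sin φ)/(1−sin φ) ⇒ sin φ = (K_p − 1)/(K_p + 1) = 0.5086.
φ = arcsin(0.5086) = 30.57°.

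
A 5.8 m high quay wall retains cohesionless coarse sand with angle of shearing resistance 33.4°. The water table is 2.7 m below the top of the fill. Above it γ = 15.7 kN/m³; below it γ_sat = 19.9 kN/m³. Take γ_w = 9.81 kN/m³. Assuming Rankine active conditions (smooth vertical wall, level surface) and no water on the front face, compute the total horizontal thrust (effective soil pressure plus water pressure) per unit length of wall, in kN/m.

K_a = tan²(45° − φ/2) = 0.2899.
γ' = 19.9 − 9.81 = 10.09 kN/m³. Depth below WT = 3.1 m.
σ'_h at WT = K_a γ d_w = 12.29 kPa; at base = 12.29 + K_a γ' × 3.1 = 21.36 kPa.
P₁ (0–2.7 m) = ½×12.29×2.7 = 16.59. P₂ (2.7–5.8 m) = ½(12.29+21.36)×3.1 = 52.15.
P_w = ½ γ_w h₂² = 0.5×9.81×3.1² = 47.14. Total = 16.59+52.15+47.14 = 115.9 kN/m.

116 kN/m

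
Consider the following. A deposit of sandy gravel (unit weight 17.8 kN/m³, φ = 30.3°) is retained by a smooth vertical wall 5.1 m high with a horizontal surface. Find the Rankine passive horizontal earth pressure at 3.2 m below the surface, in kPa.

173 kPa

K_p = (1 + sin φ)/(1 − sin φ) = 3.037.
σ_h = K_p γ z = 3.037 × 17.8 × 3.2 = 173.0 kPa.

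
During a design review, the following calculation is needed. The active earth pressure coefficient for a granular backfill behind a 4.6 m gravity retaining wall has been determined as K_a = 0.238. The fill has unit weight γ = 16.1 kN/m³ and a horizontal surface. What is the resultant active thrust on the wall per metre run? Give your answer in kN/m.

P = ½ K_a γ H² = 0.5 × 0.238 × 16.1 × 4.6² = 40.54 kN/m.

40.5 kN/m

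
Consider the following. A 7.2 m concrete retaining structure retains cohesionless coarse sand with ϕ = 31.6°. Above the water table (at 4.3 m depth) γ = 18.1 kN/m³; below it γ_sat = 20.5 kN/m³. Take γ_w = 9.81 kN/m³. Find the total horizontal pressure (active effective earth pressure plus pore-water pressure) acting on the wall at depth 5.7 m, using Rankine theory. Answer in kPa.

K_a = (1 − sin φ)/(1 + sin φ) = 0.3123.
γ' = 20.5 − 9.81 = 10.69 kN/m³.
Effective vertical stress at 5.7 m: σ'_v = 18.1×4.3 + 10.69×1.40 = 92.80 kPa.
σ'_h = K_a σ'_v = 0.3123 × 92.80 = 28.98 kPa; u = γ_w × 1.40 = 13.73 kPa.
Total σ_h = 28.98 + 13.73 = 42.72 kPa.

42.7 kPa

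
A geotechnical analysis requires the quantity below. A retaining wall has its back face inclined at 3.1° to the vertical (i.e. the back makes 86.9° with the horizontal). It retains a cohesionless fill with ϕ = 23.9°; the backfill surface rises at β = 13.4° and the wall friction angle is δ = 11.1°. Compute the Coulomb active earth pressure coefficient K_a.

K_a = sin²(α+φ) / [sin²α · sin(α−δ) · (1 + √{sin(φ+δ)sin(φ−β) / (sin(α−δ)sin(α+β))})²].
With α = 86.9°, φ = 23.9°, δ = 11.1°, β = 13.4°: K_a = 0.5103.

0.510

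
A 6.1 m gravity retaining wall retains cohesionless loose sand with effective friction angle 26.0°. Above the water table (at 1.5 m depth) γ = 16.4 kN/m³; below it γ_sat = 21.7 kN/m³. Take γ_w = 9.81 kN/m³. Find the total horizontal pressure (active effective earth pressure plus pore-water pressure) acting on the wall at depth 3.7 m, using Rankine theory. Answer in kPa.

K_a = (1 − sin φ)/(1 + sin φ) = 0.3905.
γ' = 21.7 − 9.81 = 11.89 kN/m³.
Effective vertical stress at 3.7 m: σ'_v = 16.4×1.5 + 11.89×2.20 = 50.76 kPa.
σ'_h = K_a σ'_v = 0.3905 × 50.76 = 19.82 kPa; u = γ_w × 2.20 = 21.58 kPa.
Total σ_h = 19.82 + 21.58 = 41.40 kPa.

41.4 kPa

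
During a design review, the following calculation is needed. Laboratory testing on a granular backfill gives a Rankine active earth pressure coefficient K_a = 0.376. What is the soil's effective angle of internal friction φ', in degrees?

27.0°

K_a = tan²(45° − φ/2) ⇒ 45° − φ/2 = arctan(√0.376) = 31.52°.
φ = 2(45° − 31.52°) = 26.97°.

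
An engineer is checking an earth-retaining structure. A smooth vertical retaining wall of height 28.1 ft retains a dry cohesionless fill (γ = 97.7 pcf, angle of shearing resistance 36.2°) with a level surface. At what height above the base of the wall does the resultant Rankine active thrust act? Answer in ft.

9.37 ft

K_a = 0.2574.
The pressure distribution is triangular, so the resultant acts at H/3 above the base = 28.1/3 = 9.367 ft.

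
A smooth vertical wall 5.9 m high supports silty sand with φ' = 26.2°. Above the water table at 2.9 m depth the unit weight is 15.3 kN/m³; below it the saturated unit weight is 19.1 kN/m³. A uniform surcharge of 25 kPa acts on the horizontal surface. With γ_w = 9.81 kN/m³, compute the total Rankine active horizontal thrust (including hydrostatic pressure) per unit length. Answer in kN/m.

K_a = tan²(45° − φ/2) = 0.3874.
γ' = 19.1 − 9.81 = 9.290 kN/m³. h₂ = H − d_w = 3.0 m.
σ'_h: at surface K_a·q = 9.686; at WT K_a(q+γd_w) = 26.88; at base K_a(q+γd_w+γ'h₂) = 37.67 kPa.
P₁ = ½(9.686+26.88)×2.9 = 53.02; P₂ = ½(26.88+37.67)×3.0 = 96.83; P_w = ½γ_w h₂² = 44.14.
Total = 53.02+96.83+44.14 = 194.0 kN/m.

194 kN/m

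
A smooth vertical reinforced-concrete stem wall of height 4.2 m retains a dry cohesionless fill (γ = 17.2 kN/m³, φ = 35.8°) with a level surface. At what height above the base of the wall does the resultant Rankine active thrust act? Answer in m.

K_a = 0.2619.
The pressure distribution is triangular, so the resultant acts at H/3 above the base = 4.2/3 = 1.400 m.

1.40 m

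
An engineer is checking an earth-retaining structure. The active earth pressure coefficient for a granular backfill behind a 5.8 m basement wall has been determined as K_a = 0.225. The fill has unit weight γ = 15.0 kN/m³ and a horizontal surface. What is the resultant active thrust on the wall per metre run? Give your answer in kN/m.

P = ½ K_a γ H² = 0.5 × 0.225 × 15.0 × 5.8² = 56.77 kN/m.

56.8 kN/m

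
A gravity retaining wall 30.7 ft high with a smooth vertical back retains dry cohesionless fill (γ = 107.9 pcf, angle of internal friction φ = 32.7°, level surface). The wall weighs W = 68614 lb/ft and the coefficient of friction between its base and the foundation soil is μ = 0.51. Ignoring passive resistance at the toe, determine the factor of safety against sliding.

2.31

K_a = tan²(45° − 32.7°/2) = 0.2985.
P_a = ½K_aγH² = 0.5×0.2985×107.9×30.7² = 15180 lb/ft, acting at H/3 = 10.23 ft above the base.
FS_sliding = μW / P_a = 0.51×68614 / 15180 = 2.306.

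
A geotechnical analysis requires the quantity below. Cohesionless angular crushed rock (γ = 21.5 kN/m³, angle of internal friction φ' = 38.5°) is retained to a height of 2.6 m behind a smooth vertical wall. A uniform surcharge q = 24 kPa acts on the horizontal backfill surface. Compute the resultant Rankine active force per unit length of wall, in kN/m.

K_a = tan²(45° − φ/2) = 0.2327.
Soil triangle: ½ K_a γ H² = 0.5×0.2327×21.5×2.6² = 16.91 kN/m.
Surcharge rectangle: K_a q H = 0.2327×24×2.6 = 14.52 kN/m.
Total = 16.91 + 14.52 = 31.42 kN/m.

31.4 kN/m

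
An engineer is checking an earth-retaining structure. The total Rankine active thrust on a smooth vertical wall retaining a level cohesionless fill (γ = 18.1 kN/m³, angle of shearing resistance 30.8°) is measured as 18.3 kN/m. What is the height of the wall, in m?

2.50 m

K_a = 0.3227. P_a = ½ K_a γ H² ⇒ H = √(2P_a/(K_a γ)).
H = √(2×18.3/(0.3227×18.1)) = 2.503 m.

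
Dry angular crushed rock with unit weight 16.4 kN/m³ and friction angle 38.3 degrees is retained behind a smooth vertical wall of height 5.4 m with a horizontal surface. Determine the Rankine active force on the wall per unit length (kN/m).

56.1 kN/m

K_a = tan²(45° − φ/2) = 0.2347.
P_a = ½ K_a γ H² = 0.5 × 0.2347 × 16.4 × 5.4² = 56.13 kN/m.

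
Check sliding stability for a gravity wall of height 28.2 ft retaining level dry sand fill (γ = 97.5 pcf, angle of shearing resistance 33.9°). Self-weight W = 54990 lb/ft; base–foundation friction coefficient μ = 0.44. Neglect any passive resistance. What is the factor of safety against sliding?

K_a = tan²(45° − 33.9°/2) = 0.2839.
P_a = ½K_aγH² = 0.5×0.2839×97.5×28.2² = 11010 lb/ft, acting at H/3 = 9.400 ft above the base.
FS_sliding = μW / P_a = 0.44×54990 / 11010 = 2.198.

2.20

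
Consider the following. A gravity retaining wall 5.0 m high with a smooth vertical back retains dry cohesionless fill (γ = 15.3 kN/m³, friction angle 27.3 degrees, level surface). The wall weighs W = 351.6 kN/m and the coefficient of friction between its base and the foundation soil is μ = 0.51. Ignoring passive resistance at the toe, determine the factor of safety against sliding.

2.53

K_a = tan²(45° − 27.3°/2) = 0.3711.
P_a = ½K_aγH² = 0.5×0.3711×15.3×5.0² = 70.98 kN/m, acting at H/3 = 1.667 m above the base.
FS_sliding = μW / P_a = 0.51×351.6 / 70.98 = 2.526.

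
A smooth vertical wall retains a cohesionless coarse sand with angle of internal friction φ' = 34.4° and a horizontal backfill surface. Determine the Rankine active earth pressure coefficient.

0.278

K_a = (1 − sin φ)/(1 + sin φ) = (1 − sin 34.4°)/(1 + sin 34.4°) = 0.2780.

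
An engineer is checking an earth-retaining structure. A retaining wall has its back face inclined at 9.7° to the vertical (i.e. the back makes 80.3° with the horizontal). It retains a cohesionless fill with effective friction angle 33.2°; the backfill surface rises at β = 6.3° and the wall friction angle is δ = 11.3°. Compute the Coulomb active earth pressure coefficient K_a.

0.370

K_a = sin²(α+φ) / [sin²α · sin(α−δ) · (1 + √{sin(φ+δ)sin(φ−β) / (sin(α−δ)sin(α+β))})²].
With α = 80.3°, φ = 33.2°, δ = 11.3°, β = 6.3°: K_a = 0.3698.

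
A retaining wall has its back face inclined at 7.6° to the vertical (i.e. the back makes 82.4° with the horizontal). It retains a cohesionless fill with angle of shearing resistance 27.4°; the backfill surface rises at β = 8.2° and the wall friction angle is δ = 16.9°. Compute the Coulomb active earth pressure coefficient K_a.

0.439

K_a = sin²(α+φ) / [sin²α · sin(α−δ) · (1 + √{sin(φ+δ)sin(φ−β) / (sin(α−δ)sin(α+β))})²].
With α = 82.4°, φ = 27.4°, δ = 16.9°, β = 8.2°: K_a = 0.4387.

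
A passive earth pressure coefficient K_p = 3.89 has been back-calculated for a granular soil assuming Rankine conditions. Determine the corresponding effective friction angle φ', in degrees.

36.2°

K_p = (1+sin φ)/(1−sin φ) ⇒ sin φ = (K_p − 1)/(K_p + 1) = 0.5910.
φ = arcsin(0.5910) = 36.23°.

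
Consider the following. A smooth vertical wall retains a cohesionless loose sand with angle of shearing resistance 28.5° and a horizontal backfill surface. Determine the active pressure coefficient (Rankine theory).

0.354

K_a = (1 − sin φ)/(1 + sin φ) = (1 − sin 28.5°)/(1 + sin 28.5°) = 0.3540.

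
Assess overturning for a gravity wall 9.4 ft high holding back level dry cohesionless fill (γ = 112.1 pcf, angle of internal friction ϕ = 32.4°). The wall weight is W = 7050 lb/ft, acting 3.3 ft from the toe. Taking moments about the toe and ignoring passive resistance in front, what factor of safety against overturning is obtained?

4.96

K_a = tan²(45° − 32.4°/2) = 0.3022.
P_a = ½K_aγH² = 0.5×0.3022×112.1×9.4² = 1497 lb/ft, acting at H/3 = 3.133 ft above the base.
Overturning moment M_o = P_a × H/3 = 1497 × 3.133 = 4690.
Resisting moment M_r = W × 3.3 = 7050 × 3.3 = 23260.
FS_overturning = M_r/M_o = 23260/4690 = 4.961.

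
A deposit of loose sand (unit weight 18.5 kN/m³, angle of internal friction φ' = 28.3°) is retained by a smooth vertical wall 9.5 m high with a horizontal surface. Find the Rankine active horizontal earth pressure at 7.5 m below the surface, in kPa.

K_a = (1 − sin φ)/(1 + sin φ) = 0.3568.
σ_h = K_a γ z = 0.3568 × 18.5 × 7.5 = 49.50 kPa.

49.5 kPa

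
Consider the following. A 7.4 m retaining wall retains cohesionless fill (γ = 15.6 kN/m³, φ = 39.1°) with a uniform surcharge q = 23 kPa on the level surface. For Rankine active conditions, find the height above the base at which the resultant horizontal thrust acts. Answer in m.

K_a = 0.2265.
Triangular part P₁ = ½K_aγH² = 96.74 at H/3 = 2.467 m; rectangular part P₂ = K_a q H = 38.55 at H/2 = 3.700 m.
ȳ = (P₁·2.467 + P₂·3.700)/(P₁+P₂) = 2.818 m.

2.82 m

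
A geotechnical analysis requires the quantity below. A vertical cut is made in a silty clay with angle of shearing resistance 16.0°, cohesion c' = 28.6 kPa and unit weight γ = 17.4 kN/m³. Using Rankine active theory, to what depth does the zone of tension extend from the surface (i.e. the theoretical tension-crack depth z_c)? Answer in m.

4.36 m

K_a = tan²(45° − 16.0°/2) = 0.5678; √K_a = 0.7536.
The active pressure is zero where K_a γ z = 2c√K_a, so z_c = 2c/(γ√K_a) = 2×28.6/(17.4×0.7536) = 4.362 m.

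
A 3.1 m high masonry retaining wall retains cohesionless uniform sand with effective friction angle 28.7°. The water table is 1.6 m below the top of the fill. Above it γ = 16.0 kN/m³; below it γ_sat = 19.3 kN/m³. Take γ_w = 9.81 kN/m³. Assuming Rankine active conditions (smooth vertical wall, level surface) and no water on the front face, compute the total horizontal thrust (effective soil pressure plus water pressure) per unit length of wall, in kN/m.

35.5 kN/m

K_a = tan²(45° − φ/2) = 0.3511.
γ' = 19.3 − 9.81 = 9.490 kN/m³. Depth below WT = 1.5 m.
σ'_h at WT = K_a γ d_w = 8.989 kPa; at base = 8.989 + K_a γ' × 1.5 = 13.99 kPa.
P₁ (0–1.6 m) = ½×8.989×1.6 = 7.191. P₂ (1.6–3.1 m) = ½(8.989+13.99)×1.5 = 17.23.
P_w = ½ γ_w h₂² = 0.5×9.81×1.5² = 11.04. Total = 7.191+17.23+11.04 = 35.46 kN/m.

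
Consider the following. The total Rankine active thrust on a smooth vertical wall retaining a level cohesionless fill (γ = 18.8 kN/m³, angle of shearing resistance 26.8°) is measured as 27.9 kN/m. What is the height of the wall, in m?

K_a = 0.3785. P_a = ½ K_a γ H² ⇒ H = √(2P_a/(K_a γ)).
H = √(2×27.9/(0.3785×18.8)) = 2.800 m.

2.80 m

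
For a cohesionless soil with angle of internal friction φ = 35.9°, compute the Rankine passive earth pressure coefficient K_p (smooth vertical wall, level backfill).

3.84

K_p = (1 + sin φ)/(1 − sin φ) = tan²(45° + 35.9°/2) = 3.835.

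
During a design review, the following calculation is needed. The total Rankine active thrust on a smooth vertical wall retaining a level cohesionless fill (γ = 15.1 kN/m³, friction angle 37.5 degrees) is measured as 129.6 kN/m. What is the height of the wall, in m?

8.40 m

K_a = 0.2432. P_a = ½ K_a γ H² ⇒ H = √(2P_a/(K_a γ)).
H = √(2×129.6/(0.2432×15.1)) = 8.401 m.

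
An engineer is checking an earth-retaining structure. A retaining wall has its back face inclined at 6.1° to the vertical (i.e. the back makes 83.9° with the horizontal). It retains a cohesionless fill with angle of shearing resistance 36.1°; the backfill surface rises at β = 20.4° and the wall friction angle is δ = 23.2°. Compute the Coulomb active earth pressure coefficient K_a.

K_a = sin²(α+φ) / [sin²α · sin(α−δ) · (1 + √{sin(φ+δ)sin(φ−β) / (sin(α−δ)sin(α+β))})²].
With α = 83.9°, φ = 36.1°, δ = 23.2°, β = 20.4°: K_a = 0.3742.

0.374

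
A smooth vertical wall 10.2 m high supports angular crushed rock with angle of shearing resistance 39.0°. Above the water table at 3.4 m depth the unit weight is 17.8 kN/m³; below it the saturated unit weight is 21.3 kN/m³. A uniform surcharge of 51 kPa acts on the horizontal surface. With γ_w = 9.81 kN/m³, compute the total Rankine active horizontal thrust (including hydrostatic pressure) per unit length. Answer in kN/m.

K_a = tan²(45° − φ/2) = 0.2275.
γ' = 21.3 − 9.81 = 11.49 kN/m³. h₂ = H − d_w = 6.8 m.
σ'_h: at surface K_a·q = 11.60; at WT K_a(q+γd_w) = 25.37; at base K_a(q+γd_w+γ'h₂) = 43.15 kPa.
P₁ = ½(11.60+25.37)×3.4 = 62.86; P₂ = ½(25.37+43.15)×6.8 = 233.0; P_w = ½γ_w h₂² = 226.8.
Total = 62.86+233.0+226.8 = 522.6 kN/m.

523 kN/m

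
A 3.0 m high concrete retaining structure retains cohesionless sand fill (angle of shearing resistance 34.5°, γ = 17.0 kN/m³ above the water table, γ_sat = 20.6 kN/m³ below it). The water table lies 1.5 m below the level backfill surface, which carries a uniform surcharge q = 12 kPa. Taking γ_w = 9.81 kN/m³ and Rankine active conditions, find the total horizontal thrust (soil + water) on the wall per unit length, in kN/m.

K_a = tan²(45° − φ/2) = 0.2768.
γ' = 20.6 − 9.81 = 10.79 kN/m³. h₂ = H − d_w = 1.5 m.
σ'_h: at surface K_a·q = 3.322; at WT K_a(q+γd_w) = 10.38; at base K_a(q+γd_w+γ'h₂) = 14.86 kPa.
P₁ = ½(3.322+10.38)×1.5 = 10.28; P₂ = ½(10.38+14.86)×1.5 = 18.93; P_w = ½γ_w h₂² = 11.04.
Total = 10.28+18.93+11.04 = 40.24 kN/m.

40.2 kN/m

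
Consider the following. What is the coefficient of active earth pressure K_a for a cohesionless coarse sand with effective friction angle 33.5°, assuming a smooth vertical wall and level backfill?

K_a = tan²(45° − φ/2) = tan²(28.25°) = 0.2887.

0.289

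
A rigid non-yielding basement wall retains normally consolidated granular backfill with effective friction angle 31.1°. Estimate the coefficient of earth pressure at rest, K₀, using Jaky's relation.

K₀ = 1 − sin φ' = 1 − sin 31.1° = 0.4835.

0.483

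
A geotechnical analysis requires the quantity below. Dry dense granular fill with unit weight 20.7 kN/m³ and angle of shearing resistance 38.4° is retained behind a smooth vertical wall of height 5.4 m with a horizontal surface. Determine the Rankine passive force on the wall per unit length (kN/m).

1290 kN/m

K_p = tan²(45° + φ/2) = 4.279.
P_p = ½ K_p γ H² = 0.5 × 4.279 × 20.7 × 5.4² = 1291 kN/m.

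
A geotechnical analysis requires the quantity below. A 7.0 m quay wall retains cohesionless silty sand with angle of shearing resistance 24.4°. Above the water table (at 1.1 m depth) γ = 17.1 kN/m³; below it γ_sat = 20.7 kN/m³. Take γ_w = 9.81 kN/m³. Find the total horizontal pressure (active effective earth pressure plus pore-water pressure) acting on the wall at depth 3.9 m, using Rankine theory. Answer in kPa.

K_a = (1 − sin φ)/(1 + sin φ) = 0.4153.
γ' = 20.7 − 9.81 = 10.89 kN/m³.
Effective vertical stress at 3.9 m: σ'_v = 17.1×1.1 + 10.89×2.80 = 49.30 kPa.
σ'_h = K_a σ'_v = 0.4153 × 49.30 = 20.48 kPa; u = γ_w × 2.80 = 27.47 kPa.
Total σ_h = 20.48 + 27.47 = 47.94 kPa.

47.9 kPa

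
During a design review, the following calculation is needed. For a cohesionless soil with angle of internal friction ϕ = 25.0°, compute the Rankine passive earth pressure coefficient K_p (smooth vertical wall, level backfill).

K_p = (1 + sin φ)/(1 − sin φ) = tan²(45° + 25.0°/2) = 2.464.

2.46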